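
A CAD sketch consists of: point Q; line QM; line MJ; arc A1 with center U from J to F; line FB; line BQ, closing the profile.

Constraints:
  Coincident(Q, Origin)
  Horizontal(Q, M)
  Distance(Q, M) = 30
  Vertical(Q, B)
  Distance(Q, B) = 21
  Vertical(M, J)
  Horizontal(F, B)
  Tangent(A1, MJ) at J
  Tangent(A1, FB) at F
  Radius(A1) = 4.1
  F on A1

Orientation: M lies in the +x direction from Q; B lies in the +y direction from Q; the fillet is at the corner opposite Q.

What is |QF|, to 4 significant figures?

33.34

The virtual corner opposite Q is at (30.00, 21.00). The tangent condition forces UJ to be normal to MJ and since A1 is tangent to FB there, UF ⟂ FB, with radius 4.1, so the center U sits 4.1 in from both sides at U = (25.90, 16.90). That places the tangent points at J = (30.00, 16.90) on MJ and F = (25.90, 21.00) on FB. Then |QF| = |F − Q| = 33.34.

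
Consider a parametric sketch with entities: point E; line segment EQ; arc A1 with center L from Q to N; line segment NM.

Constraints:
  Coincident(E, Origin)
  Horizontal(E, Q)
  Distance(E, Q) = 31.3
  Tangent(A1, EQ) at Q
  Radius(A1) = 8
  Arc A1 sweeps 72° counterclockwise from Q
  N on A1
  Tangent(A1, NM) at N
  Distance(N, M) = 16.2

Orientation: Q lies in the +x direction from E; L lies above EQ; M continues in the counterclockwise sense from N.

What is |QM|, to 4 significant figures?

24.44

E is at the origin; E and Q share the same y with |EQ| = 31.3 and Q on the +x side, so Q = (31.30, 0.000). The tangent condition forces LQ to be normal to EQ, so L = Q + (0, 8) = (31.30, 8.000). On A1, Q sits at bearing -90° from L; a 72° counterclockwise sweep puts N at bearing -18°, so N = L + 8.0·(cos -18°, sin -18°) = (38.91, 5.528). Since A1 is tangent to NM there, LN ⟂ NM, so NM runs along (−sin -18°, cos -18°); with |NM| = 16.2, M = (43.91, 20.93). Then |QM| = |M − Q| = 24.44.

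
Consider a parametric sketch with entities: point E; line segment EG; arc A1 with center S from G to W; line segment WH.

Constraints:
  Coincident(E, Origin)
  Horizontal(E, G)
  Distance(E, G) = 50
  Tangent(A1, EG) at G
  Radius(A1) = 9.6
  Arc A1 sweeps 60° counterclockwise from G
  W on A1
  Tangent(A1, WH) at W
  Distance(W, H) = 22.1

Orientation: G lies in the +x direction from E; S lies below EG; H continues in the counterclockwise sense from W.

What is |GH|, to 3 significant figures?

30.8

E is at the origin; EG is horizontal with |EG| = 50.0 and G on the +x side, so G = (50.0, 0.00). The tangent condition forces SG to be normal to EG, so S = G + (0, -9.6) = (50.0, -9.60). On A1, G sits at bearing 90° from S; a 60° counterclockwise sweep puts W at bearing 150°, so W = S + 9.6·(cos 150°, sin 150°) = (41.7, -4.80). The tangent condition forces SW to be normal to WH, so WH runs along (−sin 150°, cos 150°); with |WH| = 22.1, H = (30.6, -23.9). Then |GH| = |H − G| = 30.8.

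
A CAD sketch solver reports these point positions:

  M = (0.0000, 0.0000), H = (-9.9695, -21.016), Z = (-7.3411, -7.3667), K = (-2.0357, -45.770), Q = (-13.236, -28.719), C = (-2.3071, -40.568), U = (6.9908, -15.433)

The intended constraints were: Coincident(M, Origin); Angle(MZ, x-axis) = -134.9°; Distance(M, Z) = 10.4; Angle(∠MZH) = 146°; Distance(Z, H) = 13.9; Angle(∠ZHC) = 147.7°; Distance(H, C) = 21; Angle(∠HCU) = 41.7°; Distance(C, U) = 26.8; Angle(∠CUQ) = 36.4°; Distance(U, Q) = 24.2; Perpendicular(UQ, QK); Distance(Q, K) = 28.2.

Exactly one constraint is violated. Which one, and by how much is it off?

Distance(Q, K) = 28.2 — off by 7.80.

M = (0.00, 0.00) ✓; MZ at -134.9° ✓; |MZ| = 10.40 ✓; ∠MZH = 146.0° ✓; |ZH| = 13.90 ✓; ∠ZHC = 147.7° ✓; |HC| = 21.00 ✓; ∠HCU = 41.70° ✓; |CU| = 26.80 ✓; ∠CUQ = 36.40° ✓; |UQ| = 24.20 ✓; ∠(UQ, QK) = 90.00° ✓; |QK| = 20.40 ✗.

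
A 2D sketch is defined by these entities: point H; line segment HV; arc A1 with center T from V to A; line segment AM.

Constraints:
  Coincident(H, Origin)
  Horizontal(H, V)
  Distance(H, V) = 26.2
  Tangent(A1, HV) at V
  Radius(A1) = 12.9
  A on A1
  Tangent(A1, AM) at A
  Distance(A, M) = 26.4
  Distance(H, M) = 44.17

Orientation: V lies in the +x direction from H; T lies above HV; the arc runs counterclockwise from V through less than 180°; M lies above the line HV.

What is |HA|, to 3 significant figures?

41.7

Checks: ∠(TV, VH) = 90.00° ✓; |TV| = 12.90 ✓; |TA| = 12.90 ✓; ∠(TA, AM) = 90.00° ✓; |AM| = 26.40 ✓; |HM| = 44.17 ✓.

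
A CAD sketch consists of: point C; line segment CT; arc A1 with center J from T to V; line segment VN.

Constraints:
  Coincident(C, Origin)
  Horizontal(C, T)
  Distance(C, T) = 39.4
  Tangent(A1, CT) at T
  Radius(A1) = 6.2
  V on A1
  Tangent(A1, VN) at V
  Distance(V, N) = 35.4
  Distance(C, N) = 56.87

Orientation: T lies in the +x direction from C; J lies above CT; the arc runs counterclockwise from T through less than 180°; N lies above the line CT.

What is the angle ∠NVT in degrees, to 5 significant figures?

129.09°

C is at the origin; C and T share the same y with |CT| = 39.4 and T on the +x side, so T = (39.400, 0.0000). Tangency of A1 to CT means the radius JT is perpendicular to CT, so J = T + (0, 6.2) = (39.400, 6.2000). Since JV ⟂ VN (tangency), |JN| = √(6.2² + 35.4²) = 35.939 regardless of where V sits on A1. So N lies on both circle(C, 56.87) and circle(J, 35.939); the above-CT intersection is N = (38.212, 42.119). V is the foot of the tangent from N: V = (45.468, 7.4709).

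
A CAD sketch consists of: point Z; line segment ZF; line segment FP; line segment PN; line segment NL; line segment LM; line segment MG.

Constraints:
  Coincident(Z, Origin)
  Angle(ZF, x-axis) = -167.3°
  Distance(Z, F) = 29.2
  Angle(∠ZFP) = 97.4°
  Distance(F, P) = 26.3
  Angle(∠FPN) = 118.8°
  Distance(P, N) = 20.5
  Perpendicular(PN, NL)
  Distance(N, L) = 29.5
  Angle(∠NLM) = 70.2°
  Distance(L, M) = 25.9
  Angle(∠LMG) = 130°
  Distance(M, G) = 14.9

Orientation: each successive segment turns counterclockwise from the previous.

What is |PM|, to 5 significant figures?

21.085

Z is at the origin; ZF runs at -167.3° with length 29.2, so F = (-28.486, -6.4195). ∠ZFP = 97.4° gives FP at -84.700° from the x-axis; with |FP| = 26.3, P = (-26.056, -32.607). ∠FPN = 118.8° gives PN at -23.500° from the x-axis; with |PN| = 20.5, N = (-7.2565, -40.781). The perpendicularity gives NL at right angles to PN, so NL runs at 66.500°; with |NL| = 29.5, L = (4.5066, -13.728). ∠NLM = 70.2° gives LM at 176.30° from the x-axis; with |LM| = 25.9, M = (-21.339, -12.057). Then |PM| = |M − P| = 21.085.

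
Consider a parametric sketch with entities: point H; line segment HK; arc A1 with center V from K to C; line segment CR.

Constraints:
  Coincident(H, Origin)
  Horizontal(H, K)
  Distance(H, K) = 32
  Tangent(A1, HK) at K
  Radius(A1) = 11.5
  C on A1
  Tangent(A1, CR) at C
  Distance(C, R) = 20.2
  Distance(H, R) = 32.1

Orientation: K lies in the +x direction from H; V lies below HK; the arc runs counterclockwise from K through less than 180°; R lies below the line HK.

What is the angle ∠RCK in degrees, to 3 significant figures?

143°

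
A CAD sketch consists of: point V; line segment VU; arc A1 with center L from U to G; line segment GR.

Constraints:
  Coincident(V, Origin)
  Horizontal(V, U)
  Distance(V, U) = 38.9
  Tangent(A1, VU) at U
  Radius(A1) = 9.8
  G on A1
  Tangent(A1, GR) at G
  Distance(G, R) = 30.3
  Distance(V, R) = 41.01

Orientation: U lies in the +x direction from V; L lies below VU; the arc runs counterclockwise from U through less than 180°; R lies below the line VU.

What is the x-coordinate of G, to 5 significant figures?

29.571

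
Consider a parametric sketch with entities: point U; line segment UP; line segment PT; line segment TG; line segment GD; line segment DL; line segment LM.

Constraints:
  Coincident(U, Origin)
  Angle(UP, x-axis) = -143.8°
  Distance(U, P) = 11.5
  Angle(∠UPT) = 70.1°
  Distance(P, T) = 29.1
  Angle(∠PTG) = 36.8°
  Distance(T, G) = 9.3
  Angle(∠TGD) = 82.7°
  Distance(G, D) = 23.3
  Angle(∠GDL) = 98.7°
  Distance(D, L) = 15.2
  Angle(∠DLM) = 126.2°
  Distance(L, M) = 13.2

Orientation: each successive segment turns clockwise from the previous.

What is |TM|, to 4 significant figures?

21.34

∠GDL = 98.7° gives DL at 144.5° from the x-axis; with |DL| = 15.2, L = (-38.63, 7.677). ∠DLM = 126.2° gives LM at 90.70° from the x-axis; with |LM| = 13.2, M = (-38.79, 20.88). Then |TM| = |M − T| = 21.34.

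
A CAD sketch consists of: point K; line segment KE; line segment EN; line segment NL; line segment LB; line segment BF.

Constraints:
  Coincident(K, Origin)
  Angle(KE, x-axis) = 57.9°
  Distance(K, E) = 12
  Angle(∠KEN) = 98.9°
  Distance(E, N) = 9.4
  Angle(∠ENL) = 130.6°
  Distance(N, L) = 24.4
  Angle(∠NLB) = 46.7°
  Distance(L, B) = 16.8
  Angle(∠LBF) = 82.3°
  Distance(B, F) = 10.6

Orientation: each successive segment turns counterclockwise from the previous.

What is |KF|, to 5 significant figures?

13.083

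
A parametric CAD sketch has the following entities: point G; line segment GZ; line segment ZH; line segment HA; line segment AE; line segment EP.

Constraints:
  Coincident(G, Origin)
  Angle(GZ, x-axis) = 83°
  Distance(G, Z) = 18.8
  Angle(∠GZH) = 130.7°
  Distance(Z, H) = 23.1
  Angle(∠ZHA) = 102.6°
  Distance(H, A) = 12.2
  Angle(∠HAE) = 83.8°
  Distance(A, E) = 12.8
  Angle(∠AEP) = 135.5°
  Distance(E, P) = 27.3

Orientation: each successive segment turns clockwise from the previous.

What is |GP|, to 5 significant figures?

18.171

G is at the origin; GZ runs at 83.0° with length 18.8, so Z = (2.2911, 18.660). ∠GZH = 130.7° gives ZH at 33.700° from the x-axis; with |ZH| = 23.1, H = (21.509, 31.477). ∠ZHA = 102.6° gives HA at -43.700° from the x-axis; with |HA| = 12.2, A = (30.329, 23.048). ∠HAE = 83.8° gives AE at -139.90° from the x-axis; with |AE| = 12.8, E = (20.538, 14.803). ∠AEP = 135.5° gives EP at 175.60° from the x-axis; with |EP| = 27.3, P = (-6.6811, 16.898). Then |GP| = |P − G| = 18.171.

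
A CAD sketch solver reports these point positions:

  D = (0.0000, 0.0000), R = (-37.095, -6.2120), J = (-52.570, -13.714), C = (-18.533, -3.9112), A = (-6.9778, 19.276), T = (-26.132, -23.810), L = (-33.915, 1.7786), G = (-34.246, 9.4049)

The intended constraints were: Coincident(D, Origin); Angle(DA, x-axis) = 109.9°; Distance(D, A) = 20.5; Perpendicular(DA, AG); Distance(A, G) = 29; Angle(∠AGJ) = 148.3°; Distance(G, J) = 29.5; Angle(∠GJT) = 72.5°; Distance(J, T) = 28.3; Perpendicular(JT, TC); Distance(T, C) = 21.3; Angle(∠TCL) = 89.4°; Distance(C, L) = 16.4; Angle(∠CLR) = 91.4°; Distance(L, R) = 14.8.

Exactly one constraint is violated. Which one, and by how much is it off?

Distance(L, R) = 14.8 — off by 6.20.

D = (0.00, 0.00) ✓; DA at 109.9° ✓; |DA| = 20.50 ✓; ∠(DA, AG) = 90.00° ✓; |AG| = 29.00 ✓; ∠AGJ = 148.3° ✓; |GJ| = 29.50 ✓; ∠GJT = 72.50° ✓; |JT| = 28.30 ✓; ∠(JT, TC) = 90.00° ✓; |TC| = 21.30 ✓; ∠TCL = 89.40° ✓; |CL| = 16.40 ✓; ∠CLR = 91.40° ✓; |LR| = 8.600 ✗.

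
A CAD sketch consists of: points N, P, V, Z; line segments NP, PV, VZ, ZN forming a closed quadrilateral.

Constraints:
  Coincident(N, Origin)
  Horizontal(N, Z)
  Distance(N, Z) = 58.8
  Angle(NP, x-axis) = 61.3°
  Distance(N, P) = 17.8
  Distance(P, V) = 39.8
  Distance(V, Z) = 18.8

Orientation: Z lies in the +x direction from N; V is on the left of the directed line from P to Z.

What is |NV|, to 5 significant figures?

50.811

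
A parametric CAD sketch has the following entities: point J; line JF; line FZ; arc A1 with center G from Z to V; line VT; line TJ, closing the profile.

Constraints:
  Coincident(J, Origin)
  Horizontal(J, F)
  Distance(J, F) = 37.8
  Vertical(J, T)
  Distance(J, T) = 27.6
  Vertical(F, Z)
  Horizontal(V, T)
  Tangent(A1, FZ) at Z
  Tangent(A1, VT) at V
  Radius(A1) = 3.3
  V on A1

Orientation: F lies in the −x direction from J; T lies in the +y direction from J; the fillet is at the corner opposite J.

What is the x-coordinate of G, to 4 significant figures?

-34.50

J is at the origin; JF is horizontal with |JF| = 37.8 and F on the −x side, so F = (-37.80, 0.000). JT is vertical with |JT| = 27.6 and T on the +y side, so T = (0.000, 27.60). The virtual corner opposite J is at (-37.80, 27.60). A1 meets FZ tangentially, so GZ is at right angles to FZ and tangency of A1 to VT means the radius GV is perpendicular to VT, with radius 3.3, so the center G sits 3.3 in from both sides at G = (-34.50, 24.30). So G.x = -34.50.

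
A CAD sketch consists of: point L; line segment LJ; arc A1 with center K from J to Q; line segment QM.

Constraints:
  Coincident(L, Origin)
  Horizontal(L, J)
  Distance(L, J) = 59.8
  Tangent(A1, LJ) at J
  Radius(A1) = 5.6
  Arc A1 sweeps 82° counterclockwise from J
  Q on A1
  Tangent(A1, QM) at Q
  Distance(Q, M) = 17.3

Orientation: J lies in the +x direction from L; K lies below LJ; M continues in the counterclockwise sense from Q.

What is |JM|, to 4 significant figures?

23.35

L is at the origin; L and J share the same y with |LJ| = 59.8 and J on the +x side, so J = (59.80, 0.000). A1 meets LJ tangentially, so KJ is at right angles to LJ, so K = J + (0, -5.6) = (59.80, -5.600). On A1, J sits at bearing 90° from K; an 82° counterclockwise sweep puts Q at bearing 172°, so Q = K + 5.6·(cos 172°, sin 172°) = (54.25, -4.821). A1 meets QM tangentially, so KQ is at right angles to QM, so QM runs along (−sin 172°, cos 172°); with |QM| = 17.3, M = (51.85, -21.95). Then |JM| = |M − J| = 23.35.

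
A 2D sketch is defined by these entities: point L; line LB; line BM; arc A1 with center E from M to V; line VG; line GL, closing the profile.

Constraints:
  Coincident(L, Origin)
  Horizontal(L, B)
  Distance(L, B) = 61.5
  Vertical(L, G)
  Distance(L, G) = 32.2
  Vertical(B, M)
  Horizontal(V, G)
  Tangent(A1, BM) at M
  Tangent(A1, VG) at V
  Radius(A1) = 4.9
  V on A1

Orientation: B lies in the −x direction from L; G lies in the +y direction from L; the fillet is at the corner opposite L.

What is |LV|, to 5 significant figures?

65.118

L is at the origin; LB is horizontal with |LB| = 61.5 and B on the −x side, so B = (-61.500, 0.0000). L and G share the same x with |LG| = 32.2 and G on the +y side, so G = (0.0000, 32.200). The virtual corner opposite L is at (-61.500, 32.200). Tangency of A1 to BM means the radius EM is perpendicular to BM and since A1 is tangent to VG there, EV ⟂ VG, with radius 4.9, so the center E sits 4.9 in from both sides at E = (-56.600, 27.300). That places the tangent points at M = (-61.500, 27.300) on BM and V = (-56.600, 32.200) on VG. Then |LV| = |V − L| = 65.118.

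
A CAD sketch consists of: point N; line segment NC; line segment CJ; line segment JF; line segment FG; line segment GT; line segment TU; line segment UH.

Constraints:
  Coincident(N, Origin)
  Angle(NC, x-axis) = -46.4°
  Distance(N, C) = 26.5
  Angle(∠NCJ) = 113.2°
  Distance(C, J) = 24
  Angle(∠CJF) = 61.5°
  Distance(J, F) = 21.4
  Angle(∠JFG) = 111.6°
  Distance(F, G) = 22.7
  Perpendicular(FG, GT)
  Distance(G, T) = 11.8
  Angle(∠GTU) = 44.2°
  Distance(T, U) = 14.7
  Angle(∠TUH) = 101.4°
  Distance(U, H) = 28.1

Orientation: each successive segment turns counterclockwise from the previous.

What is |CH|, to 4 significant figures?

40.86

∠GTU = 44.2° gives TU at 73.10° from the x-axis; with |TU| = 14.7, U = (14.16, -3.589). ∠TUH = 101.4° gives UH at 151.7° from the x-axis; with |UH| = 28.1, H = (-10.58, 9.733). Then |CH| = |H − C| = 40.86.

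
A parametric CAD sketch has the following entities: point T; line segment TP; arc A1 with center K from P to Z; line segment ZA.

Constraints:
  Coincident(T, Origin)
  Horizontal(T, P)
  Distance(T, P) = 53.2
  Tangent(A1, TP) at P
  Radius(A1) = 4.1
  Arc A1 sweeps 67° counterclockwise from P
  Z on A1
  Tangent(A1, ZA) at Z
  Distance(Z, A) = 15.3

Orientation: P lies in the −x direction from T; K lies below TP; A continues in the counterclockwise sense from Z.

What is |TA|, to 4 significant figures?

65.10

T is at the origin; T and P share the same y with |TP| = 53.2 and P on the −x side, so P = (-53.20, 0.000). Since A1 is tangent to TP there, KP ⟂ TP, so K = P + (0, -4.1) = (-53.20, -4.100). On A1, P sits at bearing 90° from K; a 67° counterclockwise sweep puts Z at bearing 157°, so Z = K + 4.1·(cos 157°, sin 157°) = (-56.97, -2.498). A1 meets ZA tangentially, so KZ is at right angles to ZA, so ZA runs along (−sin 157°, cos 157°); with |ZA| = 15.3, A = (-62.95, -16.58). Then |TA| = |A − T| = 65.10.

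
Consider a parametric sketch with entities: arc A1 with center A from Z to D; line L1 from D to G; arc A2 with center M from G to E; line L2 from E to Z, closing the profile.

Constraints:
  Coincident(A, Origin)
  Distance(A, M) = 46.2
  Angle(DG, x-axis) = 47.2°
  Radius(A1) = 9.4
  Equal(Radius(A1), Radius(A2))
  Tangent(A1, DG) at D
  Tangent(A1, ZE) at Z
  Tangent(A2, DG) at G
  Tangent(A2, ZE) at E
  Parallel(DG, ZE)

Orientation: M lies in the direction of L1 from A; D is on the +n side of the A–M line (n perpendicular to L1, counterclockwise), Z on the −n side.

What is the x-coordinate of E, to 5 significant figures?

38.287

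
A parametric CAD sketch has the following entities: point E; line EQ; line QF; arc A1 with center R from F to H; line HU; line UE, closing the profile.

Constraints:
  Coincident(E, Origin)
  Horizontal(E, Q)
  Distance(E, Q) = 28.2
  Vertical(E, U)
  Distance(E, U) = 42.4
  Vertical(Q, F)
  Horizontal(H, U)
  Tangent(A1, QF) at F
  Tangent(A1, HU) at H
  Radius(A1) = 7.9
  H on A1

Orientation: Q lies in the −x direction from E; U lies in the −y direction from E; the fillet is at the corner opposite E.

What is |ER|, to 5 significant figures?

40.029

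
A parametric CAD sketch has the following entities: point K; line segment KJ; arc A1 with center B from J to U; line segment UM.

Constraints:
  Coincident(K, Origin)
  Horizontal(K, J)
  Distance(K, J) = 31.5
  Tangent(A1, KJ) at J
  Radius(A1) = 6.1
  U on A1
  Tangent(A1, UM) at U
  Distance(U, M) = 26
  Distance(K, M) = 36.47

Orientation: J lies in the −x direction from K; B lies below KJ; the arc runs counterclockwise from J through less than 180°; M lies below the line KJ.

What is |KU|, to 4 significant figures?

37.62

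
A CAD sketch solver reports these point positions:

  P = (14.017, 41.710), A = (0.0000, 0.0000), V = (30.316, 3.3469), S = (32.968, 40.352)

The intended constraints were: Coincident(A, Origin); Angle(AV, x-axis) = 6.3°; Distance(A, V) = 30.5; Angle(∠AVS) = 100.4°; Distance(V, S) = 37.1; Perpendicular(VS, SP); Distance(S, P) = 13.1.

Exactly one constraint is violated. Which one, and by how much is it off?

Distance(S, P) = 13.1 — off by 5.90.

A = (0.00, 0.00) ✓; AV at 6.300° ✓; |AV| = 30.50 ✓; ∠AVS = 100.4° ✓; |VS| = 37.10 ✓; ∠(VS, SP) = 90.00° ✓; |SP| = 19.00 ✗.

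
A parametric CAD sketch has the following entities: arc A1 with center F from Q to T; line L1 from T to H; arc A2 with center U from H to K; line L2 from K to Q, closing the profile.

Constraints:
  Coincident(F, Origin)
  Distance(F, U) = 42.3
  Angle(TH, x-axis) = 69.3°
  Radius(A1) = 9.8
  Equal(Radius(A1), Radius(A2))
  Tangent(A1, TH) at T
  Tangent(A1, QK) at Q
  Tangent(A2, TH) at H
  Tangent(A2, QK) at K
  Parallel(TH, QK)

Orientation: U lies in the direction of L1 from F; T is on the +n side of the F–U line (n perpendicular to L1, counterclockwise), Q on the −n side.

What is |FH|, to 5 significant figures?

43.420

The slot axis is L1's direction at 69.3°, so u = (cos 69.3°, sin 69.3°) = (0.35347, 0.93544) and n = (−sin 69.3°, cos 69.3°) = (-0.93544, 0.35347). F is at the origin and U lies 42.3 along u from F, so U = 42.3·u = (14.952, 39.569). Tangency of A1 to both parallel lines with radius 9.8 puts T and Q at F ± 9.8·n: T = (-9.1674, 3.4641), Q = (9.1674, -3.4641). Equal radii place H and K the same way about U: H = U + 9.8·n = (5.7846, 43.033), K = U − 9.8·n = (24.119, 36.105). Then |FH| = |H − F| = 43.420.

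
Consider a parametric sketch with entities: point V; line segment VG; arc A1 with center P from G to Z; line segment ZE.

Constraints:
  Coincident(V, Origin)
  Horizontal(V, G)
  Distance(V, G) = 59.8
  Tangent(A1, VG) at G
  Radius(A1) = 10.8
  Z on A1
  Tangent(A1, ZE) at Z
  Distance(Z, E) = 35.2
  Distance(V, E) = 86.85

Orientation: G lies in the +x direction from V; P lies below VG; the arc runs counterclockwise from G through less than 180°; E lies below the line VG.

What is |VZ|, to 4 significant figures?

54.61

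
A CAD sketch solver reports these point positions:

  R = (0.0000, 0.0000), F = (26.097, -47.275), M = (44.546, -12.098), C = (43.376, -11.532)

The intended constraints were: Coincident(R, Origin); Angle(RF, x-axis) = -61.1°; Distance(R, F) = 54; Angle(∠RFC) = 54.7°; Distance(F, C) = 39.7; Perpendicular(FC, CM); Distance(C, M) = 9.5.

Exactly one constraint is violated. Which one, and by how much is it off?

Distance(C, M) = 9.5 — off by 8.20.

R = (0.00, 0.00) ✓; RF at -61.10° ✓; |RF| = 54.00 ✓; ∠RFC = 54.70° ✓; |FC| = 39.70 ✓; ∠(FC, CM) = 90.02° ✓; |CM| = 1.300 ✗.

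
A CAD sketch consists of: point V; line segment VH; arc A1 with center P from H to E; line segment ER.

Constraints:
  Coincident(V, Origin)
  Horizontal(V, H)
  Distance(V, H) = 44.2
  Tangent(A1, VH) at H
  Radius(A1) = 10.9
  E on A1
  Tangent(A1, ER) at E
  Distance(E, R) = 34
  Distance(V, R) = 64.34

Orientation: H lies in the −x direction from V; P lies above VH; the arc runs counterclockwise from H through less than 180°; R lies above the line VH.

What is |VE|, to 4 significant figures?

36.72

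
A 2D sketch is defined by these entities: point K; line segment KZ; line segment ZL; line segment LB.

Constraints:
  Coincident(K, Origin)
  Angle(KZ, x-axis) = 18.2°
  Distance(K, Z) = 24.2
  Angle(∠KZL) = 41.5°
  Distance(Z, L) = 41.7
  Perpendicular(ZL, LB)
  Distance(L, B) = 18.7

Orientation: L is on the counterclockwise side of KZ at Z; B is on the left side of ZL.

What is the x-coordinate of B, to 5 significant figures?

-22.707

K is at the origin; KZ runs at 18.2° with length 24.2, so Z = 24.2·(cos 18.2°, sin 18.2°) = (22.989, 7.5585). ∠KZL = 41.5°, so ZL runs at 18.2° + (180° − 41.5°) = 156.70° from the x-axis; with |ZL| = 41.7, L = Z + 41.7·(cos 156.70°, sin 156.70°) = (-15.310, 24.053). ZL ⟂ LB; with |LB| = 18.7 on the left of ZL, B = L + 18.7·(-0.39555, -0.91845) = (-22.707, 6.8778). So B.x = -22.707.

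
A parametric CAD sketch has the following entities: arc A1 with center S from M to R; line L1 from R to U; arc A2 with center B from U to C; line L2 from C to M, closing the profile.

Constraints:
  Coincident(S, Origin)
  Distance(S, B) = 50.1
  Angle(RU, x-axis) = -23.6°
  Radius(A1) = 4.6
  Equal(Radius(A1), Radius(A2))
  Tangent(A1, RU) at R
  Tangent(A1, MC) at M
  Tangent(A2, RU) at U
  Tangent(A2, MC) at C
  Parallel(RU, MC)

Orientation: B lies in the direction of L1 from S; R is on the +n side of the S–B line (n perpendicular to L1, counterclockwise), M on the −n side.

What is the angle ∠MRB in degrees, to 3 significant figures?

84.8°

S is at the origin and B lies 50.1 along u from S, so B = 50.1·u = (45.9, -20.1). Tangency of A1 to both parallel lines with radius 4.6 puts R and M at S ± 4.6·n: R = (1.84, 4.22), M = (-1.84, -4.22). Then cos ∠MRB = RM·RB / (|RM||RB|), giving 84.8°.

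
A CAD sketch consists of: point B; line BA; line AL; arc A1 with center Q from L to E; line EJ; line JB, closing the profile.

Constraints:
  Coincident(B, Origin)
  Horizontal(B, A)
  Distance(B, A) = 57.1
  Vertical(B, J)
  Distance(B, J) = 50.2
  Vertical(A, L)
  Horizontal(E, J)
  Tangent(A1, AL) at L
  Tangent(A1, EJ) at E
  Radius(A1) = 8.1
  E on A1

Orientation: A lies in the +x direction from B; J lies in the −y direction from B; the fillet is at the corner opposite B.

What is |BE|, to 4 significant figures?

70.15

B is at the origin; BA is horizontal with |BA| = 57.1 and A on the +x side, so A = (57.10, 0.000). B and J share the same x with |BJ| = 50.2 and J on the −y side, so J = (0.000, -50.20). The virtual corner opposite B is at (57.10, -50.20). Tangency of A1 to AL means the radius QL is perpendicular to AL and A1 meets EJ tangentially, so QE is at right angles to EJ, with radius 8.1, so the center Q sits 8.1 in from both sides at Q = (49.00, -42.10). That places the tangent points at L = (57.10, -42.10) on AL and E = (49.00, -50.20) on EJ. Then |BE| = |E − B| = 70.15.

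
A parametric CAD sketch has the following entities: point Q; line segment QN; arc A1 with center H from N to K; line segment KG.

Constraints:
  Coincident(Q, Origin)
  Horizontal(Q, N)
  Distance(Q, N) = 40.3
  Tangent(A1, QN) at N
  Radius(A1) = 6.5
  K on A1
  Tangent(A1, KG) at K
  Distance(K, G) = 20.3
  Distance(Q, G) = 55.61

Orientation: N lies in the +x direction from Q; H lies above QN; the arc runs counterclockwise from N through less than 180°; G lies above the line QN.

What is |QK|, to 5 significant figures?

47.098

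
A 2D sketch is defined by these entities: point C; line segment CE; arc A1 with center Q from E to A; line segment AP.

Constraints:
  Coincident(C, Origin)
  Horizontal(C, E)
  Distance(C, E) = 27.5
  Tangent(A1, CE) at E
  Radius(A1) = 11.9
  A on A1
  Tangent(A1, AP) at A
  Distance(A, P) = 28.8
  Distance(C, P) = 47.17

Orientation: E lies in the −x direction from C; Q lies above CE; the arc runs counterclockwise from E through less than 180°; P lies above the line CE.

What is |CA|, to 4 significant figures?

21.08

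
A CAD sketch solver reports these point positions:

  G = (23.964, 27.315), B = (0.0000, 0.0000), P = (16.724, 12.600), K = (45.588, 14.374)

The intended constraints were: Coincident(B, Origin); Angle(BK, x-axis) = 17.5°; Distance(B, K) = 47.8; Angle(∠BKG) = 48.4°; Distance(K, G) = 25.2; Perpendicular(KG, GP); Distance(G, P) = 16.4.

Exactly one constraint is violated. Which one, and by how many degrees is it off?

Perpendicular(KG, GP) — off by 4.70°.

B = (0.00, 0.00) ✓; BK at 17.50° ✓; |BK| = 47.80 ✓; ∠BKG = 48.40° ✓; |KG| = 25.20 ✓; ∠(KG, GP) = 94.70° ✗; |GP| = 16.40 ✓.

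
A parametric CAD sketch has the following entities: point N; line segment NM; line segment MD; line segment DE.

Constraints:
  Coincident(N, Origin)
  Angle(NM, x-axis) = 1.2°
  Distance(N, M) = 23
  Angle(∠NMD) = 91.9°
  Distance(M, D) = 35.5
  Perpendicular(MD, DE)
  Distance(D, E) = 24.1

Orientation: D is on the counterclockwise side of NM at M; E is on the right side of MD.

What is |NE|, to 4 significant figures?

59.43

N is at the origin; NM runs at 1.2° with length 23.0, so M = 23.0·(cos 1.2°, sin 1.2°) = (22.99, 0.4817). ∠NMD = 91.9°, so MD runs at 1.2° + (180° − 91.9°) = 89.30° from the x-axis; with |MD| = 35.5, D = M + 35.5·(cos 89.30°, sin 89.30°) = (23.43, 35.98). MD is perpendicular to DE; with |DE| = 24.1 on the right of MD, E = D + 24.1·(0.9999, -0.01222) = (47.53, 35.68). Then |NE| = |E − N| = 59.43.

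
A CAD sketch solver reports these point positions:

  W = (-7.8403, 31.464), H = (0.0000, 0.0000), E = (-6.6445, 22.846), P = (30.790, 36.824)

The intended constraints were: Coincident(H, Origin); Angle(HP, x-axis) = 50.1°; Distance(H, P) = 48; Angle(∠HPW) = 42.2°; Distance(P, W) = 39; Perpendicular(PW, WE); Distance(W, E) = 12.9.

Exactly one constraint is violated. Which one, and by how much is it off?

Distance(W, E) = 12.9 — off by 4.20.

H = (0.00, 0.00) ✓; HP at 50.10° ✓; |HP| = 48.00 ✓; ∠HPW = 42.20° ✓; |PW| = 39.00 ✓; ∠(PW, WE) = 90.00° ✓; |WE| = 8.701 ✗.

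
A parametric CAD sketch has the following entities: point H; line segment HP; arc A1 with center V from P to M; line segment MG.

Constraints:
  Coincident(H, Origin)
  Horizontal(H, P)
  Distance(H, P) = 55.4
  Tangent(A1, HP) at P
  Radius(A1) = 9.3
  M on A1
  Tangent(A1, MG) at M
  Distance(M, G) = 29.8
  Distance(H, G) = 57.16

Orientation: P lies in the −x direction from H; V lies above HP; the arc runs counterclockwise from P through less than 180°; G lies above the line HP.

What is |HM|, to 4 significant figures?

46.89

Checks: |VM| = 9.300 ✓; ∠(VM, MG) = 90.00° ✓; |MG| = 29.80 ✓; |HG| = 57.16 ✓.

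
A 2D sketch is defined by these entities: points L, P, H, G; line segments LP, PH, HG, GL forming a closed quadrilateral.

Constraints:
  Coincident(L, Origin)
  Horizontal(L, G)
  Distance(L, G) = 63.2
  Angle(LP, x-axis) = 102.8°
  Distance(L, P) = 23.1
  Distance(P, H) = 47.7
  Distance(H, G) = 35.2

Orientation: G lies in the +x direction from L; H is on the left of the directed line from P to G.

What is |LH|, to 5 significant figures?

50.826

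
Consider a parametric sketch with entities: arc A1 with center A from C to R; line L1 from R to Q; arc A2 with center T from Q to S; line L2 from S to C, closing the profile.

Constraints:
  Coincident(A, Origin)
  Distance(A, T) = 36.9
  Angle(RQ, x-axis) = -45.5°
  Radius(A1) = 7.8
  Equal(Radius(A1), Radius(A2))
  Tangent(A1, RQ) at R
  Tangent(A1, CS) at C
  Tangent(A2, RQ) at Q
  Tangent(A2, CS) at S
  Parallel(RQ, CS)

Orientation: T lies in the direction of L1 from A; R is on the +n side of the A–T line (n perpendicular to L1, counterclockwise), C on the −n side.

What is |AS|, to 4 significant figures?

37.72

The slot axis is L1's direction at -45.5°, so u = (cos -45.5°, sin -45.5°) = (0.7009, -0.7133) and n = (−sin -45.5°, cos -45.5°) = (0.7133, 0.7009). A is at the origin and T lies 36.9 along u from A, so T = 36.9·u = (25.86, -26.32). Tangency of A1 to both parallel lines with radius 7.8 puts R and C at A ± 7.8·n: R = (5.563, 5.467), C = (-5.563, -5.467). Equal radii place Q and S the same way about T: Q = T + 7.8·n = (31.43, -20.85), S = T − 7.8·n = (20.30, -31.79). Then |AS| = |S − A| = 37.72.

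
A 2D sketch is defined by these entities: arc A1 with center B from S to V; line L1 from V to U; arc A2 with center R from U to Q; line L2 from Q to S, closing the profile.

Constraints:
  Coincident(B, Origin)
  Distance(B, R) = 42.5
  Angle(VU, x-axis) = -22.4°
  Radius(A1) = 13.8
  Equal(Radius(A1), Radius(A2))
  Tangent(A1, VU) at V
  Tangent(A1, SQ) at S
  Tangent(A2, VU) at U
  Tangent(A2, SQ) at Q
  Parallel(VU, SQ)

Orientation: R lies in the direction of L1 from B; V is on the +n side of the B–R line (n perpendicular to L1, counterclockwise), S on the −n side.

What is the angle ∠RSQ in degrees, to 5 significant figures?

17.989°

Tangency of A1 to both parallel lines with radius 13.8 puts V and S at B ± 13.8·n: V = (5.2588, 12.759), S = (-5.2588, -12.759). Equal radii place U and Q the same way about R: U = R + 13.8·n = (44.552, -3.4368), Q = R − 13.8·n = (34.034, -28.954). Then cos ∠RSQ = SR·SQ / (|SR||SQ|), giving 17.989°.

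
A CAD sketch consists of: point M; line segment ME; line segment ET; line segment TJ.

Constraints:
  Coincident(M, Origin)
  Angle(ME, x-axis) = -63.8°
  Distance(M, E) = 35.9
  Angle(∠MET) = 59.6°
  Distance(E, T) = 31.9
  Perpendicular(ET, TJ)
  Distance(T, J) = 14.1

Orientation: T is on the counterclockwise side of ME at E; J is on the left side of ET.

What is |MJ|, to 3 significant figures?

21.7

∠MET = 59.6°, so ET runs at -63.8° + (180° − 59.6°) = 56.6° from the x-axis; with |ET| = 31.9, T = E + 31.9·(cos 56.6°, sin 56.6°) = (33.4, -5.58). The perpendicularity gives TJ at right angles to ET; with |TJ| = 14.1 on the left of ET, J = T + 14.1·(-0.835, 0.550) = (21.6, 2.18). Then |MJ| = |J − M| = 21.7.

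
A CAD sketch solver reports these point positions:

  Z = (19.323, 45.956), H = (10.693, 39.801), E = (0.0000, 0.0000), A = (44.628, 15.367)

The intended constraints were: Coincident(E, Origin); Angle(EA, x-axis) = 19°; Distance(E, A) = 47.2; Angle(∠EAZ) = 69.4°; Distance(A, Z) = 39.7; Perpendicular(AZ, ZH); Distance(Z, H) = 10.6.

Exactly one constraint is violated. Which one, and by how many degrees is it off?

Perpendicular(AZ, ZH) — off by 4.10°.

E = (0.00, 0.00) ✓; EA at 19.00° ✓; |EA| = 47.20 ✓; ∠EAZ = 69.40° ✓; |AZ| = 39.70 ✓; ∠(AZ, ZH) = 85.90° ✗; |ZH| = 10.60 ✓.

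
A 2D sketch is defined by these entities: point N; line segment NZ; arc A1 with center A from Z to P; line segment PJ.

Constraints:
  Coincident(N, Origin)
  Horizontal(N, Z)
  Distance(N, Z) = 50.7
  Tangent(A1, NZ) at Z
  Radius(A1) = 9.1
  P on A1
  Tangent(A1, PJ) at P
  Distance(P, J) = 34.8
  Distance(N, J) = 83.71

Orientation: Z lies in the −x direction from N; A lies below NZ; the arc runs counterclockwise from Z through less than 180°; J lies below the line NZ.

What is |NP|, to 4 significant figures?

58.68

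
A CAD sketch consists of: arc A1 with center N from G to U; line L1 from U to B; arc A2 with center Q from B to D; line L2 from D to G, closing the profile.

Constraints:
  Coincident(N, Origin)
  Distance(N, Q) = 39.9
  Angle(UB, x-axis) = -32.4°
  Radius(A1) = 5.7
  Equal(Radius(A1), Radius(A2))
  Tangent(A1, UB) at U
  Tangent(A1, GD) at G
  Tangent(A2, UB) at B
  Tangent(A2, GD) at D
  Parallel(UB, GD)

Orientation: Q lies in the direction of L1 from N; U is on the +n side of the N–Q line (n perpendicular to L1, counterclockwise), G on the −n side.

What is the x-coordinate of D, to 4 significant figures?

30.63

Tangency of A1 to both parallel lines with radius 5.7 puts U and G at N ± 5.7·n: U = (3.054, 4.813), G = (-3.054, -4.813). Equal radii place B and D the same way about Q: B = Q + 5.7·n = (36.74, -16.57), D = Q − 5.7·n = (30.63, -26.19). So D.x = 30.63.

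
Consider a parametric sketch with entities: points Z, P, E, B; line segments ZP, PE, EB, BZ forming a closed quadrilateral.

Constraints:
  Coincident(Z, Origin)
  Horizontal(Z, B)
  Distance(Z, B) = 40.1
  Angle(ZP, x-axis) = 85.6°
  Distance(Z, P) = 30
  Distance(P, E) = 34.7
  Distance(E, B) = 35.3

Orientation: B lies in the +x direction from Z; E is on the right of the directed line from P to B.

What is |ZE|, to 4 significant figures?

6.926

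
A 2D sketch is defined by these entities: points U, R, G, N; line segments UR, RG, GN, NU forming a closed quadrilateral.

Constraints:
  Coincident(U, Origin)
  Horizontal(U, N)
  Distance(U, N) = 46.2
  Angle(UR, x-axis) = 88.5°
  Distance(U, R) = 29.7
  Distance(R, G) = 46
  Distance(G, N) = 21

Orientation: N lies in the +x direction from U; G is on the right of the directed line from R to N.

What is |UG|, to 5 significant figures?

28.088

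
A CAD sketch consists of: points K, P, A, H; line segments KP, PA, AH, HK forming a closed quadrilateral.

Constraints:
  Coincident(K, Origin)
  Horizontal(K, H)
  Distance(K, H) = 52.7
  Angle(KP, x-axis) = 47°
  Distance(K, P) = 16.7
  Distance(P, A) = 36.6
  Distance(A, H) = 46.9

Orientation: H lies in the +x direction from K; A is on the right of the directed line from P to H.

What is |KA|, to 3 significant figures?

27.4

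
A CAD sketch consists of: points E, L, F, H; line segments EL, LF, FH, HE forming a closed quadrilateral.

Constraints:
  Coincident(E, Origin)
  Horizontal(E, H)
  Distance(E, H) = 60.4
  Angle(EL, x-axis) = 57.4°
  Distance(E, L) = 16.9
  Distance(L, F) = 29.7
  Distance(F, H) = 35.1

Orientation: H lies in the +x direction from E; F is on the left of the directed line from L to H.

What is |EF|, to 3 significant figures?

44.6

Checks: |LF| = 29.70 ✓; |FH| = 35.10 ✓.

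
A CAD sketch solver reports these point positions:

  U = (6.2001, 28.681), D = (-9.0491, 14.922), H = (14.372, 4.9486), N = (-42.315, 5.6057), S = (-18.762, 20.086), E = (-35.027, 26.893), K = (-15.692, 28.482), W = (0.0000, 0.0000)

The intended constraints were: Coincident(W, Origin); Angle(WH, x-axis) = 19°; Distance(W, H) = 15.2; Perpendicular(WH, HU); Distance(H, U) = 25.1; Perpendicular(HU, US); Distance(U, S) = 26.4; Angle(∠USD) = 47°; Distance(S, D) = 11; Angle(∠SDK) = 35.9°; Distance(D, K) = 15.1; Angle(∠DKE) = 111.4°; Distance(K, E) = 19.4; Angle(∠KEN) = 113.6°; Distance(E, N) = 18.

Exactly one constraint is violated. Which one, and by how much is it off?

Distance(E, N) = 18 — off by 4.50.

W = (0.00, 0.00) ✓; WH at 19.00° ✓; |WH| = 15.20 ✓; ∠(WH, HU) = 90.00° ✓; |HU| = 25.10 ✓; ∠(HU, US) = 90.00° ✓; |US| = 26.40 ✓; ∠USD = 47.00° ✓; |SD| = 11.00 ✓; ∠SDK = 35.90° ✓; |DK| = 15.10 ✓; ∠DKE = 111.4° ✓; |KE| = 19.40 ✓; ∠KEN = 113.6° ✓; |EN| = 22.50 ✗.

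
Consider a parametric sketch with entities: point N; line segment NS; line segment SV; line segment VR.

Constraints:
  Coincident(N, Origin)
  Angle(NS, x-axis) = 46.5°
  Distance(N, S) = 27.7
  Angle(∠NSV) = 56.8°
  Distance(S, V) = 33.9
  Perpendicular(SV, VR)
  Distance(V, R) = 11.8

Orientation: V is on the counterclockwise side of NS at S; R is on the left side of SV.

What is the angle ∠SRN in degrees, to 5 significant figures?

50.467°

N is at the origin; NS runs at 46.5° with length 27.7, so S = 27.7·(cos 46.5°, sin 46.5°) = (19.067, 20.093). ∠NSV = 56.8°, so SV runs at 46.5° + (180° − 56.8°) = 169.70° from the x-axis; with |SV| = 33.9, V = S + 33.9·(cos 169.70°, sin 169.70°) = (-14.286, 26.154). SV ⟂ VR; with |VR| = 11.8 on the left of SV, R = V + 11.8·(-0.17880, -0.98389) = (-16.396, 14.544). Then cos ∠SRN = RS·RN / (|RS||RN|), giving 50.467°.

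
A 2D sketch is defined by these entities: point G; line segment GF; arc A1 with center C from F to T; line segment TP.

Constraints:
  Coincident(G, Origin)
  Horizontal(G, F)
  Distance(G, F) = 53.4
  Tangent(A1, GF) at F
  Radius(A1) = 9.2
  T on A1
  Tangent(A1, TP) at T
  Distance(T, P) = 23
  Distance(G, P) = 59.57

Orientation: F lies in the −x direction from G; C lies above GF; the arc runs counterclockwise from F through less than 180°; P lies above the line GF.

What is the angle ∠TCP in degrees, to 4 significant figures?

68.20°

G is at the origin; G and F share the same y with |GF| = 53.4 and F on the −x side, so F = (-53.40, 0.000). The tangent condition forces CF to be normal to GF, so C = F + (0, 9.2) = (-53.40, 9.200). Since CT ⟂ TP (tangency), |CP| = √(9.2² + 23.0²) = 24.77 regardless of where T sits on A1. So P lies on both circle(G, 59.57) and circle(C, 24.77); the above-GF intersection is P = (-49.18, 33.61). T is the foot of the tangent from P: T = (-44.40, 11.11).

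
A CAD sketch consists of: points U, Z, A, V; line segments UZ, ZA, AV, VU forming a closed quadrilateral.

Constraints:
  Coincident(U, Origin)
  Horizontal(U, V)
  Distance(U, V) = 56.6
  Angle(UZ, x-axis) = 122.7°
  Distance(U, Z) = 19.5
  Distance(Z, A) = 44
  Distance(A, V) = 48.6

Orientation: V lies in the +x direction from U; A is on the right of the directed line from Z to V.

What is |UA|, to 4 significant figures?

24.50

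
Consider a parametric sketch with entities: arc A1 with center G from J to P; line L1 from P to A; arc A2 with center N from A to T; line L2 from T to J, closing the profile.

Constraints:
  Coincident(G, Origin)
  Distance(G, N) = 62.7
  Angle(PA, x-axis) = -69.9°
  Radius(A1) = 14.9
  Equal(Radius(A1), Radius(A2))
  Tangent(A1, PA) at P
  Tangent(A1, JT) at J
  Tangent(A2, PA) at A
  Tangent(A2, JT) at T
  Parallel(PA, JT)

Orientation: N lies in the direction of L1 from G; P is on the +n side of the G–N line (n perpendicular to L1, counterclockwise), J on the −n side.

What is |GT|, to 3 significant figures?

64.4

The slot axis is L1's direction at -69.9°, so u = (cos -69.9°, sin -69.9°) = (0.344, -0.939) and n = (−sin -69.9°, cos -69.9°) = (0.939, 0.344). G is at the origin and N lies 62.7 along u from G, so N = 62.7·u = (21.5, -58.9). Tangency of A1 to both parallel lines with radius 14.9 puts P and J at G ± 14.9·n: P = (14.0, 5.12), J = (-14.0, -5.12). Equal radii place A and T the same way about N: A = N + 14.9·n = (35.5, -53.8), T = N − 14.9·n = (7.55, -64.0). Then |GT| = |T − G| = 64.4.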